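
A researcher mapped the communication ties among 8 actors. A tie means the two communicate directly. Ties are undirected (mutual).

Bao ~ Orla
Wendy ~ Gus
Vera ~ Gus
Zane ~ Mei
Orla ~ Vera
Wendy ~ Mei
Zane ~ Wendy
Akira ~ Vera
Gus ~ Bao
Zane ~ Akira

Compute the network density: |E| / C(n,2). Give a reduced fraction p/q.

5/14

There are 10 edges and 8 nodes, so the maximum possible is C(8,2) = 28.
Density = 10/28 = 5/14.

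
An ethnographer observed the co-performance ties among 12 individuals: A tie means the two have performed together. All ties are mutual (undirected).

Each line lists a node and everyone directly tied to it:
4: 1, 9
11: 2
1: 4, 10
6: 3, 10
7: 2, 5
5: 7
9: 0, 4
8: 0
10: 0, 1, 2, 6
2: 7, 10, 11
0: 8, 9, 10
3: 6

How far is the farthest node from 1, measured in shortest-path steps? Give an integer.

Distances from 1: 0:2, 2:2, 3:3, 4:1, 5:4, 6:2, 7:3, 8:3, 9:2, 10:1, 11:3.
The largest is 4 (to 5), so the eccentricity of 1 is 4.

4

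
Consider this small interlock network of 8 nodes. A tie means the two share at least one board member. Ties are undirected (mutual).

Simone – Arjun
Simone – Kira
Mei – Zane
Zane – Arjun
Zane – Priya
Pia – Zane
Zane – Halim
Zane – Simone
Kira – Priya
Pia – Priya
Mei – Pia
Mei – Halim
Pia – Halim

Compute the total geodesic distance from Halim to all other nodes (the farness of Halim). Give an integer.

12

Distances from Halim: Arjun:2, Kira:3, Mei:1, Pia:1, Priya:2, Simone:2, Zane:1.
Sum = 2 + 3 + 1 + 1 + 2 + 2 + 1 = 12.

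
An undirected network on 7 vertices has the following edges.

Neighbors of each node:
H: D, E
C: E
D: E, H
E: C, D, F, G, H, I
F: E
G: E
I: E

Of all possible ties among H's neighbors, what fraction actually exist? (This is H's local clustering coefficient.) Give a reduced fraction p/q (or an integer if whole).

1

H's neighbors: D and E (k = 2).
Possible neighbor pairs: C(2,2) = 1. Edges among them: D–E → e = 1.
Clustering(H) = 1/1.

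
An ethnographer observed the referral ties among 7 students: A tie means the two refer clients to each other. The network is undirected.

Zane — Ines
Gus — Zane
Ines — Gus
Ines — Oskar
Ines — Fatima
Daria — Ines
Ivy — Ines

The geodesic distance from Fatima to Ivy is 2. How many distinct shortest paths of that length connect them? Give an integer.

1

The shortest distance is 2, and the only length-2 path is Fatima–Ines–Ivy. So there is exactly 1 shortest path.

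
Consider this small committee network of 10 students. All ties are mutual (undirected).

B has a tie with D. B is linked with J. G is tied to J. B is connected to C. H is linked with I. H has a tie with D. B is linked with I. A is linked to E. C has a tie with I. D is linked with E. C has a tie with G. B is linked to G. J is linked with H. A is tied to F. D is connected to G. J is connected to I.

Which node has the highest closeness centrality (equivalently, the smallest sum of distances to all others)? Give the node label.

D

Farness (sum of distances to all others) for each node — A:25, B:16, C:21, D:15, E:19, F:33, G:17, H:18, I:20, J:20.
The smallest farness is 15, for D, so D has the highest closeness.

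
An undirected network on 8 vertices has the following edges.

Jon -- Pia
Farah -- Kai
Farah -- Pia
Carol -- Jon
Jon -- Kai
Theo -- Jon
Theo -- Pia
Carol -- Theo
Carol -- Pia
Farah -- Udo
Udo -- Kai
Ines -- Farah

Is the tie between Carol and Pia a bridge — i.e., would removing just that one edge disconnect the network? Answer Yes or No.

No

Even without that edge, Carol still reaches Pia via Carol – Theo – Pia, so the network stays connected. Not a bridge.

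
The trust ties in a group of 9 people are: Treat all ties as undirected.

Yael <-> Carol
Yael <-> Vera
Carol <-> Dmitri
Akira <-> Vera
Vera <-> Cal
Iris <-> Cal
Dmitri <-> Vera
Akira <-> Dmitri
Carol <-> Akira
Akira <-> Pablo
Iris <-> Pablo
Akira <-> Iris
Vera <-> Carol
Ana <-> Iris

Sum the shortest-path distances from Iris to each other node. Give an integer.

13

Distances from Iris: Akira:1, Ana:1, Cal:1, Carol:2, Dmitri:2, Pablo:1, Vera:2, Yael:3.
Sum = 1 + 1 + 1 + 2 + 2 + 1 + 2 + 3 = 13.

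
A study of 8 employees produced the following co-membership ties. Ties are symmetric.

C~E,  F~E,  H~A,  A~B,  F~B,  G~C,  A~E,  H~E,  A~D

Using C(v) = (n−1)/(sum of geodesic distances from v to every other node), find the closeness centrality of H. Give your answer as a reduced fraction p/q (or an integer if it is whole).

7/13

Distances from H: A:1, B:2, C:2, D:2, E:1, F:2, G:3. Sum = 13.
n = 8, so closeness = 7/13.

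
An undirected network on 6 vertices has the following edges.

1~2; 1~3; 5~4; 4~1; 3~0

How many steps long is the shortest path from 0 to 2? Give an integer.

One shortest route is 0 – 3 – 1 – 2, which uses 3 edges, and at distance 2 from 0 we only reach {1}, which does not include 2. So d(0,2) = 3.

3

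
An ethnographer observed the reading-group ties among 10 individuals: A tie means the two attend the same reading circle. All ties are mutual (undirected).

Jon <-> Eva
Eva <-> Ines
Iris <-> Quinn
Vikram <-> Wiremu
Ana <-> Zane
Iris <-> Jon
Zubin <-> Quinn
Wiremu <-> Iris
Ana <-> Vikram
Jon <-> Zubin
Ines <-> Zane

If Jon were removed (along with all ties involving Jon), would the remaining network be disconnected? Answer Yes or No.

Even without Jon, every remaining node can still reach every other (the residual graph is connected), so Jon is not a cut vertex.

No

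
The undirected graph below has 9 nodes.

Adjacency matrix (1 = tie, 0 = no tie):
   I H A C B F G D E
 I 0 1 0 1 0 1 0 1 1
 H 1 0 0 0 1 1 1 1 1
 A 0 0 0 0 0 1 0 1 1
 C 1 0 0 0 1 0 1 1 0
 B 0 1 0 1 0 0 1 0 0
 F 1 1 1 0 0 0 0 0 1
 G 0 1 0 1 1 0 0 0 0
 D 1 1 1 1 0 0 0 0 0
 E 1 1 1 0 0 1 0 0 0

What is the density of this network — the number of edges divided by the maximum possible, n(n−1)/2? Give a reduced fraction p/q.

1/2

There are 18 edges and 9 nodes, so the maximum possible is C(9,2) = 36.
Density = 18/36 = 1/2.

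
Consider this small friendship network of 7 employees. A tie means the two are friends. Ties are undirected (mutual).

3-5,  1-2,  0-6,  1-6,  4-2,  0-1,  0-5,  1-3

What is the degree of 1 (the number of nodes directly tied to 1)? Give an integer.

1 is directly tied to 0, 2, 3, and 6. That is 4 neighbors, so the degree of 1 is 4.

4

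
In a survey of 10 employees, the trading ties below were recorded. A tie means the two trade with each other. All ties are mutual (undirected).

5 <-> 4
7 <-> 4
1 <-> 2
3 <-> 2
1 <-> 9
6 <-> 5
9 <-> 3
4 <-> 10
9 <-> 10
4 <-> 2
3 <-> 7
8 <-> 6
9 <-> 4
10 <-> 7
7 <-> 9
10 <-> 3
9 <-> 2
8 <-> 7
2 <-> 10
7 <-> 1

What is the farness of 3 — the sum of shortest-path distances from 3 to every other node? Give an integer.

16

Distances from 3: 1:2, 2:1, 4:2, 5:3, 6:3, 7:1, 8:2, 9:1, 10:1.
Sum = 2 + 1 + 2 + 3 + 3 + 1 + 2 + 1 + 1 = 16.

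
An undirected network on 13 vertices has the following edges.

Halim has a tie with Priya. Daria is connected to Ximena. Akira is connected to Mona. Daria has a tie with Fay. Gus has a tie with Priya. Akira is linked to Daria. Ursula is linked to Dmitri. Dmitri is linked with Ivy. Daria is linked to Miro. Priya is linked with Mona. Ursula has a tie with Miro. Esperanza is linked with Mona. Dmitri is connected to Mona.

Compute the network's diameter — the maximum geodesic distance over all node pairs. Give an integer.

5

Eccentricity of each node (its greatest distance to any other): Akira:3, Daria:4, Dmitri:4, Esperanza:4, Fay:5, Gus:5, Halim:5, Ivy:5, Miro:5, Mona:3, Priya:4, Ursula:4, Ximena:5.
The maximum eccentricity is 5, realized for instance by the pair Halim–Ximena via Halim – Priya – Mona – Akira – Daria – Ximena. So the diameter is 5.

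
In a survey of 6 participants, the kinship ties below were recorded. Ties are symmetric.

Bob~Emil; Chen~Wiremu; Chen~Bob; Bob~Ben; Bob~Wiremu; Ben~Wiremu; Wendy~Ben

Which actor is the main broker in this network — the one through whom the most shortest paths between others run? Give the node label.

Unnormalized betweenness of each node: Ben:4, Bob:5, Chen:0, Emil:0, Wendy:0, Wiremu:1.
Bob has the largest value, 5, making it the main broker — the node through which the most shortest paths run.

Bob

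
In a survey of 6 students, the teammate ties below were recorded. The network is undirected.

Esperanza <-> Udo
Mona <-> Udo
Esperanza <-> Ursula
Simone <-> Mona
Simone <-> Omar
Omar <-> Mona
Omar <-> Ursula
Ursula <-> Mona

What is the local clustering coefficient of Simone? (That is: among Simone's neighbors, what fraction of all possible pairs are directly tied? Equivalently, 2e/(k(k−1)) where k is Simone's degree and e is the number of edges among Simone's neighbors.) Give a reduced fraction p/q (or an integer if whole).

1

Simone's neighbors: Mona and Omar (k = 2).
Possible neighbor pairs: C(2,2) = 1. Edges among them: Mona–Omar → e = 1.
Clustering(Simone) = 1/1.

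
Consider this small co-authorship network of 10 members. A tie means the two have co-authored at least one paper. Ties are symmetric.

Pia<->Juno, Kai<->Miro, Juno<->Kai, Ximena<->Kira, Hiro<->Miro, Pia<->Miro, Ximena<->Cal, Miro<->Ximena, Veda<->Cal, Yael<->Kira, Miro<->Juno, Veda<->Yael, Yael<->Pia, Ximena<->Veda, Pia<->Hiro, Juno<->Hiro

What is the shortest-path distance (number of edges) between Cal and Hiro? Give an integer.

One shortest route is Cal – Ximena – Miro – Hiro, which uses 3 edges, and at distance 2 from Cal we only reach {Kira, Miro, Yael}, which does not include Hiro. So d(Cal,Hiro) = 3.

3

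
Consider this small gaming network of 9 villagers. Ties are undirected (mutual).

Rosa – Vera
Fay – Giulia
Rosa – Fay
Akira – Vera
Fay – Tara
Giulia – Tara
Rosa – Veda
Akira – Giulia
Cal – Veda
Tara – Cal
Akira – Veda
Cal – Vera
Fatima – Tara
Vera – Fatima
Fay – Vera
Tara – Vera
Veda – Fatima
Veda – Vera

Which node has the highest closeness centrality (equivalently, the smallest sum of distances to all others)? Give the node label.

Farness (sum of distances to all others) for each node — Akira:13, Cal:13, Fatima:13, Fay:12, Giulia:13, Rosa:13, Tara:11, Veda:11, Vera:9.
The smallest farness is 9, for Vera, so Vera has the highest closeness.

Vera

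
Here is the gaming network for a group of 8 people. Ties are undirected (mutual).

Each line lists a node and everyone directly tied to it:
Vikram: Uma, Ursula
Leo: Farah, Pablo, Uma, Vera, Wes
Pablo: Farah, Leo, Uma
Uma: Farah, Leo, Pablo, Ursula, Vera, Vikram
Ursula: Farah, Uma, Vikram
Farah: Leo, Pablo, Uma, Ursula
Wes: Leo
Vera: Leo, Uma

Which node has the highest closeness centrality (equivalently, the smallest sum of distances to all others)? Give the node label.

Uma

Farness (sum of distances to all others) for each node — Farah:10, Leo:9, Pablo:11, Uma:8, Ursula:12, Vera:12, Vikram:13, Wes:15.
The smallest farness is 8, for Uma, so Uma has the highest closeness.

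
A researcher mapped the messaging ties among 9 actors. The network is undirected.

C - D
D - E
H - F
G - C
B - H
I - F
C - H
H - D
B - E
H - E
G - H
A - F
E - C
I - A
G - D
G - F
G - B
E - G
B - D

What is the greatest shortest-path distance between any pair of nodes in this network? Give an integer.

Eccentricity of each node (its greatest distance to any other): A:3, B:3, C:3, D:3, E:3, F:2, G:2, H:2, I:3.
The maximum eccentricity is 3, realized for instance by the pair C–I via C – G – F – I. So the diameter is 3.

3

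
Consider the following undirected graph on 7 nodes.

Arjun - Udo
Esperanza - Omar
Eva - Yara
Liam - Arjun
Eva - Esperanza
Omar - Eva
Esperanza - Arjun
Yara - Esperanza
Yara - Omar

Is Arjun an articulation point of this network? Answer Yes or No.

Removing Arjun leaves {Esperanza, Eva, Omar, and Yara} with no path to {Liam}, so the network splits into 3 components. Arjun is a cut vertex.

Yes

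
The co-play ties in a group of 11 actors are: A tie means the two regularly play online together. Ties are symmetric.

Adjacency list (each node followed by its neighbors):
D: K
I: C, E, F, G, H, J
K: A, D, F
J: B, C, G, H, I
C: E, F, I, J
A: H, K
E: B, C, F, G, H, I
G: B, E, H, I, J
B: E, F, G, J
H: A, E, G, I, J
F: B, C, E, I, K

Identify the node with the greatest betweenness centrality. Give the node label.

Unnormalized betweenness of each node: A:3, B:28/15, C:31/30, D:0, E:41/12, F:145/12, G:31/30, H:67/10, I:197/60, J:25/12, K:21/2.
F has the largest value, 145/12, making it the main broker — the node through which the most shortest paths run.

F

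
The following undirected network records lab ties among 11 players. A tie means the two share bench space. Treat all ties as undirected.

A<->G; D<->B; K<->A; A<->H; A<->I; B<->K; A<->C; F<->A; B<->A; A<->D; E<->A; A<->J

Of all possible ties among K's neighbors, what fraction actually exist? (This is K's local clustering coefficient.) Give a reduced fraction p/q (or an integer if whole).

1

K's neighbors: A and B (k = 2).
Possible neighbor pairs: C(2,2) = 1. Edges among them: A–B → e = 1.
Clustering(K) = 1/1.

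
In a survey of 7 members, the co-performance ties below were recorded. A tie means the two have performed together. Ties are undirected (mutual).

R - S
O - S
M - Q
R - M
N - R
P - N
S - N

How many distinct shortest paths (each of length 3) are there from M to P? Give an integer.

The shortest distance is 3, and the only length-3 path is M–R–N–P. So there is exactly 1 shortest path.

1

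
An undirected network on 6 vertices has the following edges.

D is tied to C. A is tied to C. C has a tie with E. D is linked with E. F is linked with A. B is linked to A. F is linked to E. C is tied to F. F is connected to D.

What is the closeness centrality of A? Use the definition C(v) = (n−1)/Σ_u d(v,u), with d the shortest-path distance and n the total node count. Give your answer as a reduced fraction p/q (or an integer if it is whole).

5/7

Distances from A: B:1, C:1, D:2, E:2, F:1. Sum = 7.
n = 6, so closeness = 5/7.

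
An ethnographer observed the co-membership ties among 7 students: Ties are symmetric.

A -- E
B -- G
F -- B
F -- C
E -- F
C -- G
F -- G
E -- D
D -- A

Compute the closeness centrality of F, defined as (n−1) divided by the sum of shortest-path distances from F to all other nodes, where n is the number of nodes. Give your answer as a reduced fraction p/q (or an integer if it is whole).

3/4

Distances from F: A:2, B:1, C:1, D:2, E:1, G:1. Sum = 8.
n = 7, so closeness = 6/8 = 3/4.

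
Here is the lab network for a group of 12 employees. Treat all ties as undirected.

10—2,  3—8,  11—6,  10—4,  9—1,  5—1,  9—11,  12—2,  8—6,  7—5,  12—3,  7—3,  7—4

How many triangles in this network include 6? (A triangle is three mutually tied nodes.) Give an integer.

6's neighbors are 8 and 11, but none of them are tied to each other, so no triangle contains 6.

0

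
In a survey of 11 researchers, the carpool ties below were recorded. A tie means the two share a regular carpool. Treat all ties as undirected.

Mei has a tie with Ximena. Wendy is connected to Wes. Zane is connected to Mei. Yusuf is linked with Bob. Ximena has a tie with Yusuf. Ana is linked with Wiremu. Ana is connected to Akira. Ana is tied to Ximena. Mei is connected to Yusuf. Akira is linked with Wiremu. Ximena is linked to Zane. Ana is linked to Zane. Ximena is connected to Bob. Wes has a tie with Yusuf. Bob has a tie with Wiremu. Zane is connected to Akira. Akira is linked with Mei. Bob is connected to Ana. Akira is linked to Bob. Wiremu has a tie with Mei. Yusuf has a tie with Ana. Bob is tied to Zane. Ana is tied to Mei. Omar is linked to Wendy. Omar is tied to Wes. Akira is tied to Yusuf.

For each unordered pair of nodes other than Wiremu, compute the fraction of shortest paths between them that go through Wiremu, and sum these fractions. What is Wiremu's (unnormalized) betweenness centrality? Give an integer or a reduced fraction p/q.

1/6

Pairs whose geodesics pass through Wiremu — Bob–Mei: 1/6.
All other pairs contribute 0.
Summing the contributions gives betweenness(Wiremu) = 1/6.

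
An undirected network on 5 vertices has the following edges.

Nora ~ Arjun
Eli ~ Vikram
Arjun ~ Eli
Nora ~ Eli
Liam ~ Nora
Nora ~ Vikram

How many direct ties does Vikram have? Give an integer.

2

Vikram is directly tied to Eli and Nora. That is 2 neighbors, so the degree of Vikram is 2.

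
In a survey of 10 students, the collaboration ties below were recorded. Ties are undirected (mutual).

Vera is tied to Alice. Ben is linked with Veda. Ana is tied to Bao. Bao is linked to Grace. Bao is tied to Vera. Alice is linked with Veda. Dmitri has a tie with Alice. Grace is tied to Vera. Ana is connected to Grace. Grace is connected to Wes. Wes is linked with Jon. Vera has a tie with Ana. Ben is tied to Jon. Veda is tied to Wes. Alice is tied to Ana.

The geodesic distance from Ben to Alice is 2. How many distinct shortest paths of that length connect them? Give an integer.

The shortest distance is 2, and the only length-2 path is Ben–Veda–Alice. So there is exactly 1 shortest path.

1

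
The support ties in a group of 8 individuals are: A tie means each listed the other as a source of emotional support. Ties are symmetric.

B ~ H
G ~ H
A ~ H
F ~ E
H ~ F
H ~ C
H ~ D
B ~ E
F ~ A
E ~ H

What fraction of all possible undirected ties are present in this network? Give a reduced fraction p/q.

There are 10 edges and 8 nodes, so the maximum possible is C(8,2) = 28.
Density = 10/28 = 5/14.

5/14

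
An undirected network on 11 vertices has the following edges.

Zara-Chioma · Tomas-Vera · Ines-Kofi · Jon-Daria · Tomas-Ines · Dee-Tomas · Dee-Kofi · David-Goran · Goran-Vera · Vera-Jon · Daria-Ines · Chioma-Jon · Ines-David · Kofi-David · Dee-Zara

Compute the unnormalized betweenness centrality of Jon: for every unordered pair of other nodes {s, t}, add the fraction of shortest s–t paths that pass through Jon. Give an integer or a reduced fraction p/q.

Pairs whose geodesics pass through Jon — Zara–Daria: 1; Zara–Vera: 1/2; Zara–Goran: 1/3; Chioma–Daria: 1; Chioma–Ines: 1; Chioma–Tomas: 1/2; Chioma–Vera: 1; Chioma–Goran: 1; Chioma–David: 2/3; Daria–Vera: 1; Daria–Goran: 1/2.
All other pairs contribute 0.
Summing the contributions gives betweenness(Jon) = 17/2.

17/2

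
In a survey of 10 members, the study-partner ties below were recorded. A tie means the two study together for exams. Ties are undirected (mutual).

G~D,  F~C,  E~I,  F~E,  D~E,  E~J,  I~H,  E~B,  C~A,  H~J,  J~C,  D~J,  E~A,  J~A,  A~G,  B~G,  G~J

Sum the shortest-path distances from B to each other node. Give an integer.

18

Distances from B: A:2, C:3, D:2, E:1, F:2, G:1, H:3, I:2, J:2.
Sum = 2 + 3 + 2 + 1 + 2 + 1 + 3 + 2 + 2 = 18.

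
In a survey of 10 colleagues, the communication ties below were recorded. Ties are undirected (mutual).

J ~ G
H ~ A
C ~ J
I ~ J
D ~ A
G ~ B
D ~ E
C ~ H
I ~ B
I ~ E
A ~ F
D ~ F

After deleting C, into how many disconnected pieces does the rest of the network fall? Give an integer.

1

C's neighbors (H and J) remain reachable from one another through other ties, so the rest of the network stays in one piece.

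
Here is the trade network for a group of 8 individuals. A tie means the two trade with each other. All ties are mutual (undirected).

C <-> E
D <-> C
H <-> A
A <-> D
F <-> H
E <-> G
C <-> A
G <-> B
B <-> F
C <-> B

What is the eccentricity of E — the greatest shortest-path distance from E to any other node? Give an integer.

3

Distances from E: A:2, B:2, C:1, D:2, F:3, G:1, H:3.
The largest is 3 (to F and H), so the eccentricity of E is 3.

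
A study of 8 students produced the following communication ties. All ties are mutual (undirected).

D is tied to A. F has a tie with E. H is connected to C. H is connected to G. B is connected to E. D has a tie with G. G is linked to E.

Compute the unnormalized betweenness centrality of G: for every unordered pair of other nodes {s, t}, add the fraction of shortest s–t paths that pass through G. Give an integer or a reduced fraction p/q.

16

Pairs whose geodesics pass through G — H–E: 1; H–D: 1; H–A: 1; H–F: 1; H–B: 1; E–D: 1; E–A: 1; E–C: 1; D–C: 1; D–F: 1; D–B: 1; A–C: 1; A–F: 1; A–B: 1 … (+2 more pairs).
All other pairs contribute 0.
Summing the contributions gives betweenness(G) = 16.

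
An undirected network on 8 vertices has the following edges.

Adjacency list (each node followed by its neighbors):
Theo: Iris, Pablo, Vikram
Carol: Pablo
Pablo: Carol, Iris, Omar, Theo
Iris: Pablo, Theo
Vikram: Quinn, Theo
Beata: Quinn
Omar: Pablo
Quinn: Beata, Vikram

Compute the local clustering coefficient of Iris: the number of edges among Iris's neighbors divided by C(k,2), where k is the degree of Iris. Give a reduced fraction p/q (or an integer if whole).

Iris's neighbors: Pablo and Theo (k = 2).
Possible neighbor pairs: C(2,2) = 1. Edges among them: Pablo–Theo → e = 1.
Clustering(Iris) = 1/1.

1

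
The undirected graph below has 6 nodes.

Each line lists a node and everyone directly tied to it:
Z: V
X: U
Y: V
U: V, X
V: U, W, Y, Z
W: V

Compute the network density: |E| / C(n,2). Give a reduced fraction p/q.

There are 5 edges and 6 nodes, so the maximum possible is C(6,2) = 15.
Density = 5/15 = 1/3.

1/3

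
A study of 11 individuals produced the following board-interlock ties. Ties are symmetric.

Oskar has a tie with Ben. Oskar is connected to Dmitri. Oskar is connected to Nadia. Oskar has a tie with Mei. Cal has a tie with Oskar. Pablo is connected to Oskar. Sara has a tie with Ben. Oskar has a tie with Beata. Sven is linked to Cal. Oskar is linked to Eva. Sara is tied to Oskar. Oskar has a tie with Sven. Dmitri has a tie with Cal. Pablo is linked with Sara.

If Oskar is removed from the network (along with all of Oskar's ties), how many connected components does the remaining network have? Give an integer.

Without Oskar, the remaining ties split the others into: {Ben, Pablo, Sara}; {Cal, Dmitri, Sven}; {Eva}; {Beata}; {Mei}; {Nadia}.
That's 6 separate components.

6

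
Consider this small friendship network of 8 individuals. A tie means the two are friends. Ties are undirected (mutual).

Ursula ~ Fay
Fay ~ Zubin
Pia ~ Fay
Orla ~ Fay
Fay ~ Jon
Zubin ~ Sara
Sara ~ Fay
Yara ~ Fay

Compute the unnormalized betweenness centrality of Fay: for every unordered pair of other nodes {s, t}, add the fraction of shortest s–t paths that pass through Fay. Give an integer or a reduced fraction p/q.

20

Pairs whose geodesics pass through Fay — Sara–Orla: 1; Sara–Yara: 1; Sara–Pia: 1; Sara–Ursula: 1; Sara–Jon: 1; Orla–Yara: 1; Orla–Pia: 1; Orla–Ursula: 1; Orla–Jon: 1; Orla–Zubin: 1; Yara–Pia: 1; Yara–Ursula: 1; Yara–Jon: 1; Yara–Zubin: 1 … (+6 more pairs).
All other pairs contribute 0.
Summing the contributions gives betweenness(Fay) = 20.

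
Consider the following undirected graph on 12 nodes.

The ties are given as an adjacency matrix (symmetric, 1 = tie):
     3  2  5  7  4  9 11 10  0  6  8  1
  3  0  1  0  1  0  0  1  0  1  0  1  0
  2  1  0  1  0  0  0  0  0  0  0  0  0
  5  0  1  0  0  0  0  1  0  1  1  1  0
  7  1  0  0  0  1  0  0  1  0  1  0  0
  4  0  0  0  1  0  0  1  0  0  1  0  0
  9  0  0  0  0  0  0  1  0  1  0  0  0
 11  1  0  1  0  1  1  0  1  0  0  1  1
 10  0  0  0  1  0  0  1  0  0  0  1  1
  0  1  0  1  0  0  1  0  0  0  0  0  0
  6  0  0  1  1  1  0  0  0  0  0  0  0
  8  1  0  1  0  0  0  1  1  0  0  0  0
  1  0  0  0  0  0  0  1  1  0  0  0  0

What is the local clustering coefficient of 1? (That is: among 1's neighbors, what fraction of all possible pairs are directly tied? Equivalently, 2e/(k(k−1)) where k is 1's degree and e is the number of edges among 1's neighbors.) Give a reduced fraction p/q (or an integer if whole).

1

1's neighbors: 10 and 11 (k = 2).
Possible neighbor pairs: C(2,2) = 1. Edges among them: 10–11 → e = 1.
Clustering(1) = 1/1.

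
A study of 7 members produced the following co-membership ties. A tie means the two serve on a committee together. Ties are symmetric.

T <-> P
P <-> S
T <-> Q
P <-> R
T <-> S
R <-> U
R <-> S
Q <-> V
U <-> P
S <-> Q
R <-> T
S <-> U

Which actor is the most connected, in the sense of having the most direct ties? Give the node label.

S

Degrees — P:4, Q:3, R:4, S:5, T:4, U:3, V:1.
The maximum is 5, attained only by S.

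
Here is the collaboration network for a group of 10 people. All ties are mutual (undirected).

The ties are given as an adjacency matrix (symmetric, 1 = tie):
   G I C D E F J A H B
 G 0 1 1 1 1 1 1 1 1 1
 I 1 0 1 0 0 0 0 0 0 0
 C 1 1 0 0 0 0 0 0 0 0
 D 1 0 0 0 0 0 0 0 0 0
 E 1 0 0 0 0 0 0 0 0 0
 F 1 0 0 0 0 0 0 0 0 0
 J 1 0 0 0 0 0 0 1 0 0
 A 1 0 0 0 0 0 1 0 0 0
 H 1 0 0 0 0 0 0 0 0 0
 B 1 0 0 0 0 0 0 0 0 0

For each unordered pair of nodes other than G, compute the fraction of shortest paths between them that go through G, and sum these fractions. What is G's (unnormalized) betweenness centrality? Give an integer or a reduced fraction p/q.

Pairs whose geodesics pass through G — I–D: 1; I–E: 1; I–F: 1; I–J: 1; I–A: 1; I–H: 1; I–B: 1; C–D: 1; C–E: 1; C–F: 1; C–J: 1; C–A: 1; C–H: 1; C–B: 1 … (+20 more pairs).
All other pairs contribute 0.
Summing the contributions gives betweenness(G) = 34.

34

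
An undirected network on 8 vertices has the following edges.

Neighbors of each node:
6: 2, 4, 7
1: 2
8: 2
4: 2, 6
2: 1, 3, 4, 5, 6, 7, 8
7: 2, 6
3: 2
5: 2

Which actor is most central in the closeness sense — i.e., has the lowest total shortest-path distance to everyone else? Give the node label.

Farness (sum of distances to all others) for each node — 1:13, 2:7, 3:13, 4:12, 5:13, 6:11, 7:12, 8:13.
The smallest farness is 7, for 2, so 2 has the highest closeness.

2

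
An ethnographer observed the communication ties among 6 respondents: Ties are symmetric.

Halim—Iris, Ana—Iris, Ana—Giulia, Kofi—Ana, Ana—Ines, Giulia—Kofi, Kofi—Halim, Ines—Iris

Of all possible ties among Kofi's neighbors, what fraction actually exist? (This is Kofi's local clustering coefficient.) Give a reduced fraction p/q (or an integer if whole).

1/3

Kofi's neighbors: Ana, Giulia, and Halim (k = 3).
Possible neighbor pairs: C(3,2) = 3. Edges among them: Ana–Giulia → e = 1.
Clustering(Kofi) = 1/3.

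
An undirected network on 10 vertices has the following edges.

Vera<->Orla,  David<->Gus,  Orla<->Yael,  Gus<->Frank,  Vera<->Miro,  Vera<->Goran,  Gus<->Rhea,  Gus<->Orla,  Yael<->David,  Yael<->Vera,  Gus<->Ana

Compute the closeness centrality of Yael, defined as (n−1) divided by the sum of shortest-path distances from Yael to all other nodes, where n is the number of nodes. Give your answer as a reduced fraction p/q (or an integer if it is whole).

1/2

Distances from Yael: Ana:3, David:1, Frank:3, Goran:2, Gus:2, Miro:2, Orla:1, Rhea:3, Vera:1. Sum = 18.
n = 10, so closeness = 9/18 = 1/2.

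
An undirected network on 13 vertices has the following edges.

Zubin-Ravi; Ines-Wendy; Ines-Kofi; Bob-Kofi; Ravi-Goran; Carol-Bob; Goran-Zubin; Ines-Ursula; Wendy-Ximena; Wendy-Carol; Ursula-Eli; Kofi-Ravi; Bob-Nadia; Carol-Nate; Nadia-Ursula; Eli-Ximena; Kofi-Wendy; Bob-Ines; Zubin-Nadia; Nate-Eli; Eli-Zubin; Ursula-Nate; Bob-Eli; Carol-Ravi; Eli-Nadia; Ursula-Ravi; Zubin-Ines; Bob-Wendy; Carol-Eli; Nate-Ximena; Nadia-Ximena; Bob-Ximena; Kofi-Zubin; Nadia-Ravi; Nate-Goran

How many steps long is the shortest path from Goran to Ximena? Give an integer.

2

One shortest route is Goran – Nate – Ximena, which uses 2 edges, and Goran and Ximena are not directly tied, so nothing shorter exists. So d(Goran,Ximena) = 2.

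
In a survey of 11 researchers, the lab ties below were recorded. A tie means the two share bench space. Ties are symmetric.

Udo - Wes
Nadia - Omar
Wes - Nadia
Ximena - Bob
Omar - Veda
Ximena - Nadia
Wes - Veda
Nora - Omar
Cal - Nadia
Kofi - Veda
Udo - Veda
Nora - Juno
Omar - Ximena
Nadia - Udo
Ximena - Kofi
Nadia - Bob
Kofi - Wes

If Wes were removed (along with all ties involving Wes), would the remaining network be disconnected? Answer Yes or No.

Even without Wes, every remaining node can still reach every other (the residual graph is connected), so Wes is not a cut vertex.

No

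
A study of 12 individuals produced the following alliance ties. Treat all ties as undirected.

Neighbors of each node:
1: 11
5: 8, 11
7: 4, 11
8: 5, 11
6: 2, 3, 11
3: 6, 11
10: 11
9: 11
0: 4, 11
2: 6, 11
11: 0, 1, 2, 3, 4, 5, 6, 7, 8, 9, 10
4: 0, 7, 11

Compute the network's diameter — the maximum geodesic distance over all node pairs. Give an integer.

Eccentricity of each node (its greatest distance to any other): 0:2, 1:2, 2:2, 3:2, 4:2, 5:2, 6:2, 7:2, 8:2, 9:2, 10:2, 11:1.
The maximum eccentricity is 2, realized for instance by the pair 8–9 via 8 – 11 – 9. So the diameter is 2.

2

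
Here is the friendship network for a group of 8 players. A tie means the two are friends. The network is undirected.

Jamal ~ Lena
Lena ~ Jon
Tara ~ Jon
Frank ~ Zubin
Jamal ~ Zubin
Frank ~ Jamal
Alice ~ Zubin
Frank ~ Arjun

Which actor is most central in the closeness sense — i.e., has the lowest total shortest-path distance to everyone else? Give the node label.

Farness (sum of distances to all others) for each node — Alice:20, Arjun:20, Frank:14, Jamal:12, Jon:18, Lena:14, Tara:24, Zubin:14.
The smallest farness is 12, for Jamal, so Jamal has the highest closeness.

Jamal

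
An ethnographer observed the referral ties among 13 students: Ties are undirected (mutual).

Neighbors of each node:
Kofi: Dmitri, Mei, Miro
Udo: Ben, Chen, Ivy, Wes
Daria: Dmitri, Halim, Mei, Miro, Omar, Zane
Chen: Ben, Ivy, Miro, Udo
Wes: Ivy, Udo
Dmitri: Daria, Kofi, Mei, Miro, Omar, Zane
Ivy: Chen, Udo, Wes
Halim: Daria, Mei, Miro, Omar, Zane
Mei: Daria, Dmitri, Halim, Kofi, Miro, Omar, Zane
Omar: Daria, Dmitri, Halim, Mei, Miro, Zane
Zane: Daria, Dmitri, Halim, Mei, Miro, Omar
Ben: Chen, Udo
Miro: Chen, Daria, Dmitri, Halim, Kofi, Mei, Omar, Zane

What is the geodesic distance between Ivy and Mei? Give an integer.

One shortest route is Ivy – Chen – Miro – Mei, which uses 3 edges, and at distance 2 from Ivy we only reach {Ben, Miro}, which does not include Mei. So d(Ivy,Mei) = 3.

3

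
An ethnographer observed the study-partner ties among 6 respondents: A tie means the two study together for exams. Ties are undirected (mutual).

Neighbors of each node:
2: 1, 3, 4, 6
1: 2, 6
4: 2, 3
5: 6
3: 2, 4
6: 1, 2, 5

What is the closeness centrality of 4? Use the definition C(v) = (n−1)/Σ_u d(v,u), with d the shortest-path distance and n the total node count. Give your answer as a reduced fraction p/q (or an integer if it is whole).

5/9

Distances from 4: 1:2, 2:1, 3:1, 5:3, 6:2. Sum = 9.
n = 6, so closeness = 5/9.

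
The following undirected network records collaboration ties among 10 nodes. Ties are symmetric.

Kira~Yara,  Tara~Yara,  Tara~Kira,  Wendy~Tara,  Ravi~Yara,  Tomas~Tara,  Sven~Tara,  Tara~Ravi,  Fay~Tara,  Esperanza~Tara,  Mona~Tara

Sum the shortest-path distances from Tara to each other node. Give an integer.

9

Distances from Tara: Esperanza:1, Fay:1, Kira:1, Mona:1, Ravi:1, Sven:1, Tomas:1, Wendy:1, Yara:1.
Sum = 1 + 1 + 1 + 1 + 1 + 1 + 1 + 1 + 1 = 9.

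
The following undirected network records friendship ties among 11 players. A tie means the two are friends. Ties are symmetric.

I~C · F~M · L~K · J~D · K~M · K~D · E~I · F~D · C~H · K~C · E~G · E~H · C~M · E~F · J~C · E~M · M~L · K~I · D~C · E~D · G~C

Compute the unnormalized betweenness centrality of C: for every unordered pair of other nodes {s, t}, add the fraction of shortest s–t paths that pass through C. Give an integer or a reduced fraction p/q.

155/12

Pairs whose geodesics pass through C — G–K: 1; G–J: 1; G–I: 1/2; G–M: 1/2; G–H: 1/2; G–D: 1/2; G–L: 2/3; K–J: 1/2; K–H: 1; J–I: 1; J–M: 1; J–H: 1; J–L: 2/3; I–M: 1/3 … (+6 more pairs).
All other pairs contribute 0.
Summing the contributions gives betweenness(C) = 155/12.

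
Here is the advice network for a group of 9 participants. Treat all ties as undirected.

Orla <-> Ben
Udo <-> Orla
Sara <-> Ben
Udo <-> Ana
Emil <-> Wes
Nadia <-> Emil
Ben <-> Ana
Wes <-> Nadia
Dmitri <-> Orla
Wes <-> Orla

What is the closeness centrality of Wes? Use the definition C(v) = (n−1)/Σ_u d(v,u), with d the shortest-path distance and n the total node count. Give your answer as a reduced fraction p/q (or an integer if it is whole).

Distances from Wes: Ana:3, Ben:2, Dmitri:2, Emil:1, Nadia:1, Orla:1, Sara:3, Udo:2. Sum = 15.
n = 9, so closeness = 8/15.

8/15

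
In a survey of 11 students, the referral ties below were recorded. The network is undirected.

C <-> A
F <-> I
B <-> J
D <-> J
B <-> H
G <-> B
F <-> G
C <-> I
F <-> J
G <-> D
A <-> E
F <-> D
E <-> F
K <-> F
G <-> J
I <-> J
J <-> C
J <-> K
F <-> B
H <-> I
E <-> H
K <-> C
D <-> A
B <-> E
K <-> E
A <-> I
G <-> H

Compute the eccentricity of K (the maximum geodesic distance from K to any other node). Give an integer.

Distances from K: A:2, B:2, C:1, D:2, E:1, F:1, G:2, H:2, I:2, J:1.
The largest is 2 (to G, D, B, I, A, and H), so the eccentricity of K is 2.

2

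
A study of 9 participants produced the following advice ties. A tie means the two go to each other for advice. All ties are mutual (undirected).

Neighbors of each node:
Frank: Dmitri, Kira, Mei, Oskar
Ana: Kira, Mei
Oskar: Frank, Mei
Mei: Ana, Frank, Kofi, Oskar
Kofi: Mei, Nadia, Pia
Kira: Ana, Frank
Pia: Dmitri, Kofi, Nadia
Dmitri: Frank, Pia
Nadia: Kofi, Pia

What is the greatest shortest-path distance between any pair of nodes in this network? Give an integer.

4

Eccentricity of each node (its greatest distance to any other): Ana:3, Dmitri:3, Frank:3, Kira:4, Kofi:3, Mei:2, Nadia:4, Oskar:3, Pia:3.
The maximum eccentricity is 4, realized for instance by the pair Kira–Nadia via Kira – Frank – Mei – Kofi – Nadia. So the diameter is 4.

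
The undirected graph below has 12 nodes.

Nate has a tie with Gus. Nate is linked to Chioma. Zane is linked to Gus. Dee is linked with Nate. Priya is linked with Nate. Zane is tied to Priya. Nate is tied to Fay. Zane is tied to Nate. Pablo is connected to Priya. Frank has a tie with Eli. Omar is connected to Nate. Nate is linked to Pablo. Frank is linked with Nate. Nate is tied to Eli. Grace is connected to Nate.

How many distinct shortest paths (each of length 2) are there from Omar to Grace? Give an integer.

The shortest distance is 2, and the only length-2 path is Omar–Nate–Grace. So there is exactly 1 shortest path.

1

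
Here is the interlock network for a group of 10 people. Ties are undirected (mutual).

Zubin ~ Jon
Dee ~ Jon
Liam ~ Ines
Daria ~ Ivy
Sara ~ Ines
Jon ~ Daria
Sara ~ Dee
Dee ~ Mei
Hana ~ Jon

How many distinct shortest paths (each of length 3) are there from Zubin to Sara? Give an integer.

1

The shortest distance is 3, and the only length-3 path is Zubin–Jon–Dee–Sara. So there is exactly 1 shortest path.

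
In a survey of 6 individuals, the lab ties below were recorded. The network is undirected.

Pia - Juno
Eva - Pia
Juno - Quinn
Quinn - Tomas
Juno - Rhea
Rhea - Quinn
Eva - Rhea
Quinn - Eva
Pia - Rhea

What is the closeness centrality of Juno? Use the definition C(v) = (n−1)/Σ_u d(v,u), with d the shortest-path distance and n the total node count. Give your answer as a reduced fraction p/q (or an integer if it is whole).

5/7

Distances from Juno: Eva:2, Pia:1, Quinn:1, Rhea:1, Tomas:2. Sum = 7.
n = 6, so closeness = 5/7.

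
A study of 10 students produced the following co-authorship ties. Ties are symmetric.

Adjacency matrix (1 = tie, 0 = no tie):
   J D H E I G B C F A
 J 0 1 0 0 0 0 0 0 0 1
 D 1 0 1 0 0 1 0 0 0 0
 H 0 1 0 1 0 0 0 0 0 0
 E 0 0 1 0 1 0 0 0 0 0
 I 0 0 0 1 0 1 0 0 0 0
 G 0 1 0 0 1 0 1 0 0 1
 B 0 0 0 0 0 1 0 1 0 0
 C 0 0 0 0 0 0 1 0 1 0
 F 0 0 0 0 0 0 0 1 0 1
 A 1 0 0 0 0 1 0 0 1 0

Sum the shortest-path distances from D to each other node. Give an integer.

Distances from D: A:2, B:2, C:3, E:2, F:3, G:1, H:1, I:2, J:1.
Sum = 2 + 2 + 3 + 2 + 3 + 1 + 1 + 2 + 1 = 17.

17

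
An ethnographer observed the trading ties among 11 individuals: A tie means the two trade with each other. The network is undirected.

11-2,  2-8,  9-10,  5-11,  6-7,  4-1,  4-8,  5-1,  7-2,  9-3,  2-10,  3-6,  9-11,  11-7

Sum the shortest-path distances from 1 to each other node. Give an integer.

27

Distances from 1: 2:3, 3:4, 4:1, 5:1, 6:4, 7:3, 8:2, 9:3, 10:4, 11:2.
Sum = 3 + 4 + 1 + 1 + 4 + 3 + 2 + 3 + 4 + 2 = 27.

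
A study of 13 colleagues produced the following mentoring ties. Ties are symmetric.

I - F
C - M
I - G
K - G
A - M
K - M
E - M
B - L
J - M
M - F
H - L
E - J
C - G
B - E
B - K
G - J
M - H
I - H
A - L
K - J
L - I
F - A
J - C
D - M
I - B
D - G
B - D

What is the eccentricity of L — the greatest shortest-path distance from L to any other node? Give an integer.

3

Distances from L: A:1, B:1, C:3, D:2, E:2, F:2, G:2, H:1, I:1, J:3, K:2, M:2.
The largest is 3 (to C and J), so the eccentricity of L is 3.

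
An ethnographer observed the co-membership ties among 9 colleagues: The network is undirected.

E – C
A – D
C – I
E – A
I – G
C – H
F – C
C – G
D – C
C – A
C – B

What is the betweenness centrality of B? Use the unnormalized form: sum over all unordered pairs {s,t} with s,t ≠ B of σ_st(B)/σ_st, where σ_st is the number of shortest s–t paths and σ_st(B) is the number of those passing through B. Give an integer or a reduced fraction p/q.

0

No shortest path between any pair of other nodes passes through B.
Summing the contributions gives betweenness(B) = 0.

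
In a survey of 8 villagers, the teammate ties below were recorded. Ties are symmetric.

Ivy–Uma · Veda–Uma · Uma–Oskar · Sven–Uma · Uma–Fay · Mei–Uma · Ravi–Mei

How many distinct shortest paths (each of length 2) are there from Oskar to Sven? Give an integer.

1

The shortest distance is 2, and the only length-2 path is Oskar–Uma–Sven. So there is exactly 1 shortest path.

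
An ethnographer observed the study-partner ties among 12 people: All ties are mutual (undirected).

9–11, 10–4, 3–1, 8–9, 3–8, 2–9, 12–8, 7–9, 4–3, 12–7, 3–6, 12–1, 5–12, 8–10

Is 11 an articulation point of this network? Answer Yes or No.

No

Even without 11, every remaining node can still reach every other (the residual graph is connected), so 11 is not a cut vertex.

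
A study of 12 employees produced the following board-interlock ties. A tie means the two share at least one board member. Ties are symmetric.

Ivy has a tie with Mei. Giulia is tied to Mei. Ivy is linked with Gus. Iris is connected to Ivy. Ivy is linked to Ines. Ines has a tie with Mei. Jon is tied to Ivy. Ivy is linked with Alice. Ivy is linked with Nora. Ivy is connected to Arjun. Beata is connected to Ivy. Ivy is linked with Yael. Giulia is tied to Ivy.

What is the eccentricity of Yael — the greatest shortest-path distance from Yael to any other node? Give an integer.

2

Distances from Yael: Alice:2, Arjun:2, Beata:2, Giulia:2, Gus:2, Ines:2, Iris:2, Ivy:1, Jon:2, Mei:2, Nora:2.
The largest is 2 (to Alice, Gus, Beata, Ines, Iris, Giulia, Nora, Arjun, Jon, and Mei), so the eccentricity of Yael is 2.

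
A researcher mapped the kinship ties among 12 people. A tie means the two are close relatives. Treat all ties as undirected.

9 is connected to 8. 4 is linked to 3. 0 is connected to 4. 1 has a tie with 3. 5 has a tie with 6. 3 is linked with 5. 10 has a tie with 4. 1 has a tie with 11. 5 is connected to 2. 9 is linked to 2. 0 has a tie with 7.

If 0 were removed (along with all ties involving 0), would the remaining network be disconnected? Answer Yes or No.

Removing 0 leaves {1, 2, 3, 4, 5, 6, 8, 9, 10, and 11} with no path to {7}, so the network splits into 2 components. 0 is a cut vertex.

Yes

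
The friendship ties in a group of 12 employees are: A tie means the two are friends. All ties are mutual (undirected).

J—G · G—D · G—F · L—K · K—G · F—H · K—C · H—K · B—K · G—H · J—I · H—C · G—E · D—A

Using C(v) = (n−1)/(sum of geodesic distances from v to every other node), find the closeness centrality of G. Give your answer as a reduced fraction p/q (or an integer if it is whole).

Distances from G: A:2, B:2, C:2, D:1, E:1, F:1, H:1, I:2, J:1, K:1, L:2. Sum = 16.
n = 12, so closeness = 11/16.

11/16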